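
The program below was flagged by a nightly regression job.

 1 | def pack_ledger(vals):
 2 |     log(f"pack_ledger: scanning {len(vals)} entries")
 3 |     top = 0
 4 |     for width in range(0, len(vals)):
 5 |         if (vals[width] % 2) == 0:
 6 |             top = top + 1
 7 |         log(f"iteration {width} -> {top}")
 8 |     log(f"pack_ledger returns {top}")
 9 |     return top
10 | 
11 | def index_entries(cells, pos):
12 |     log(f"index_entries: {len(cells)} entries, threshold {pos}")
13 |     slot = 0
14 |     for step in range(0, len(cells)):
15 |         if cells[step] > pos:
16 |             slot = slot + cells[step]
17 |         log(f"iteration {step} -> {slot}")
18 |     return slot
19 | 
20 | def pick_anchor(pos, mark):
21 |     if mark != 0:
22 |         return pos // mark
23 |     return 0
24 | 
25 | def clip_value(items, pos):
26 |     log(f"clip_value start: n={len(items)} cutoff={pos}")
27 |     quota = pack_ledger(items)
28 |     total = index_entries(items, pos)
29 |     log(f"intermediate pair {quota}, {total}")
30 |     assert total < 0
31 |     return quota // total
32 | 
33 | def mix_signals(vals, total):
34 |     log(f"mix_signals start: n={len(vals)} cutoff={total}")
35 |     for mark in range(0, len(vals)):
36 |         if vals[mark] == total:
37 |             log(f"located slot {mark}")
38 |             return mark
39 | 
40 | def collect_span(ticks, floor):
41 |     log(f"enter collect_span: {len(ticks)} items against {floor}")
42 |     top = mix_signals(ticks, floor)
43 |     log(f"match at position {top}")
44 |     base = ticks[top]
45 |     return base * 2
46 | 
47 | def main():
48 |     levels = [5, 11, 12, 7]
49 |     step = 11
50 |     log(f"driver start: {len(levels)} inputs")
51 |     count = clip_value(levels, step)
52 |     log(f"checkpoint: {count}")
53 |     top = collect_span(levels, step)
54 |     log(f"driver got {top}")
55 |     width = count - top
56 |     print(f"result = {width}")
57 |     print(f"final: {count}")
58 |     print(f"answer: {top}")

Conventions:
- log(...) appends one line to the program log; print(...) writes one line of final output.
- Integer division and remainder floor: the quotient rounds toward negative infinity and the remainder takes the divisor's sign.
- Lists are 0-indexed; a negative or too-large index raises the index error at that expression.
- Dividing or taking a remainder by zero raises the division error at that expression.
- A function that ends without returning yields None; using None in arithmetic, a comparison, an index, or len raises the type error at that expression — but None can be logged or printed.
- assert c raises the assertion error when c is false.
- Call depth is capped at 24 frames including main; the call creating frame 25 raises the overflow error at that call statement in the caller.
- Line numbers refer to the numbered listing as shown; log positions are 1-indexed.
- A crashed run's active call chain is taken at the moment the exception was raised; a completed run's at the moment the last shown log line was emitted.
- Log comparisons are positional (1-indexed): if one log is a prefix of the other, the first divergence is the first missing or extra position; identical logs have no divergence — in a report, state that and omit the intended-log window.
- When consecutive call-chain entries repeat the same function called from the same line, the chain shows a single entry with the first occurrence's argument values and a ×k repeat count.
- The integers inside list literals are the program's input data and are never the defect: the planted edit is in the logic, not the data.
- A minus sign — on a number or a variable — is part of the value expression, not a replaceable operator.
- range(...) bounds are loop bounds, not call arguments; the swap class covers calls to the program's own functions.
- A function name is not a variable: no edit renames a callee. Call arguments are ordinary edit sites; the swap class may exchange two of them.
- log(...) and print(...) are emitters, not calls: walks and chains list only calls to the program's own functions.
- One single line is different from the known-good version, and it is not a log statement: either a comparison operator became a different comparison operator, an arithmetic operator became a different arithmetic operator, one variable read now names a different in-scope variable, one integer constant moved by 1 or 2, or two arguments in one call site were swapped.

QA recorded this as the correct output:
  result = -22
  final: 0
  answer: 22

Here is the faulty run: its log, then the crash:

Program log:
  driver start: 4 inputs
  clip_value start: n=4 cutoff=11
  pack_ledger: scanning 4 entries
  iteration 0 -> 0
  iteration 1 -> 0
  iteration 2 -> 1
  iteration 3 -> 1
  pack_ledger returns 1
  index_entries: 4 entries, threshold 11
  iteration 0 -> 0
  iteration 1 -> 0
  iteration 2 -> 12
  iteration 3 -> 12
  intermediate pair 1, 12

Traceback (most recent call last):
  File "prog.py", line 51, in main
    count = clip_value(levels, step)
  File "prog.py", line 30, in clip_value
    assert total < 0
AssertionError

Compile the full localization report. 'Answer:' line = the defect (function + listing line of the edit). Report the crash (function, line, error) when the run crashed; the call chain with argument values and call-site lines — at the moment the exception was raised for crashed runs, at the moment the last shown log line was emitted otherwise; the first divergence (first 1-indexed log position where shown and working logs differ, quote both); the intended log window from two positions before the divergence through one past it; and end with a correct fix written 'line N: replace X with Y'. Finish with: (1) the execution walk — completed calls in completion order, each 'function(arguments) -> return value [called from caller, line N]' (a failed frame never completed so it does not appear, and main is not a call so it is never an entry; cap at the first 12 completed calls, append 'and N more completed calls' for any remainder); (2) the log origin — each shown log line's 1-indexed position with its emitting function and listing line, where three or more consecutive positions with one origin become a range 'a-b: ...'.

Answer: the defect is in clip_value at line 30.
Core observation: Only 14 log lines were emitted before the run died; the intended continuation was 'checkpoint: 0'.
Crash: clip_value, line 30, AssertionError.
Call chain: main -> clip_value([5, 11, 12, 7], 11) (called at line 51).
First divergence: position 15 — after 14 matching lines the faulty run goes silent; intended next line 'checkpoint: 0'.
Intended log window:
  13: iteration 3 -> 12
  14: intermediate pair 1, 12
  15: checkpoint: 0
  16: enter collect_span: 4 items against 11
Execution walk:
  pack_ledger([5, 11, 12, 7]) -> 1  [called from clip_value, line 27]
  index_entries([5, 11, 12, 7], 11) -> 12  [called from clip_value, line 28]
Log origin:
  1: from main, line 50
  2: from clip_value, line 26
  3: from pack_ledger, line 2
  4-7: from pack_ledger, line 7
  8: from pack_ledger, line 8
  9: from index_entries, line 12
  10-13: from index_entries, line 17
  14: from clip_value, line 29
A correct fix: line 30: replace `<` with `>`.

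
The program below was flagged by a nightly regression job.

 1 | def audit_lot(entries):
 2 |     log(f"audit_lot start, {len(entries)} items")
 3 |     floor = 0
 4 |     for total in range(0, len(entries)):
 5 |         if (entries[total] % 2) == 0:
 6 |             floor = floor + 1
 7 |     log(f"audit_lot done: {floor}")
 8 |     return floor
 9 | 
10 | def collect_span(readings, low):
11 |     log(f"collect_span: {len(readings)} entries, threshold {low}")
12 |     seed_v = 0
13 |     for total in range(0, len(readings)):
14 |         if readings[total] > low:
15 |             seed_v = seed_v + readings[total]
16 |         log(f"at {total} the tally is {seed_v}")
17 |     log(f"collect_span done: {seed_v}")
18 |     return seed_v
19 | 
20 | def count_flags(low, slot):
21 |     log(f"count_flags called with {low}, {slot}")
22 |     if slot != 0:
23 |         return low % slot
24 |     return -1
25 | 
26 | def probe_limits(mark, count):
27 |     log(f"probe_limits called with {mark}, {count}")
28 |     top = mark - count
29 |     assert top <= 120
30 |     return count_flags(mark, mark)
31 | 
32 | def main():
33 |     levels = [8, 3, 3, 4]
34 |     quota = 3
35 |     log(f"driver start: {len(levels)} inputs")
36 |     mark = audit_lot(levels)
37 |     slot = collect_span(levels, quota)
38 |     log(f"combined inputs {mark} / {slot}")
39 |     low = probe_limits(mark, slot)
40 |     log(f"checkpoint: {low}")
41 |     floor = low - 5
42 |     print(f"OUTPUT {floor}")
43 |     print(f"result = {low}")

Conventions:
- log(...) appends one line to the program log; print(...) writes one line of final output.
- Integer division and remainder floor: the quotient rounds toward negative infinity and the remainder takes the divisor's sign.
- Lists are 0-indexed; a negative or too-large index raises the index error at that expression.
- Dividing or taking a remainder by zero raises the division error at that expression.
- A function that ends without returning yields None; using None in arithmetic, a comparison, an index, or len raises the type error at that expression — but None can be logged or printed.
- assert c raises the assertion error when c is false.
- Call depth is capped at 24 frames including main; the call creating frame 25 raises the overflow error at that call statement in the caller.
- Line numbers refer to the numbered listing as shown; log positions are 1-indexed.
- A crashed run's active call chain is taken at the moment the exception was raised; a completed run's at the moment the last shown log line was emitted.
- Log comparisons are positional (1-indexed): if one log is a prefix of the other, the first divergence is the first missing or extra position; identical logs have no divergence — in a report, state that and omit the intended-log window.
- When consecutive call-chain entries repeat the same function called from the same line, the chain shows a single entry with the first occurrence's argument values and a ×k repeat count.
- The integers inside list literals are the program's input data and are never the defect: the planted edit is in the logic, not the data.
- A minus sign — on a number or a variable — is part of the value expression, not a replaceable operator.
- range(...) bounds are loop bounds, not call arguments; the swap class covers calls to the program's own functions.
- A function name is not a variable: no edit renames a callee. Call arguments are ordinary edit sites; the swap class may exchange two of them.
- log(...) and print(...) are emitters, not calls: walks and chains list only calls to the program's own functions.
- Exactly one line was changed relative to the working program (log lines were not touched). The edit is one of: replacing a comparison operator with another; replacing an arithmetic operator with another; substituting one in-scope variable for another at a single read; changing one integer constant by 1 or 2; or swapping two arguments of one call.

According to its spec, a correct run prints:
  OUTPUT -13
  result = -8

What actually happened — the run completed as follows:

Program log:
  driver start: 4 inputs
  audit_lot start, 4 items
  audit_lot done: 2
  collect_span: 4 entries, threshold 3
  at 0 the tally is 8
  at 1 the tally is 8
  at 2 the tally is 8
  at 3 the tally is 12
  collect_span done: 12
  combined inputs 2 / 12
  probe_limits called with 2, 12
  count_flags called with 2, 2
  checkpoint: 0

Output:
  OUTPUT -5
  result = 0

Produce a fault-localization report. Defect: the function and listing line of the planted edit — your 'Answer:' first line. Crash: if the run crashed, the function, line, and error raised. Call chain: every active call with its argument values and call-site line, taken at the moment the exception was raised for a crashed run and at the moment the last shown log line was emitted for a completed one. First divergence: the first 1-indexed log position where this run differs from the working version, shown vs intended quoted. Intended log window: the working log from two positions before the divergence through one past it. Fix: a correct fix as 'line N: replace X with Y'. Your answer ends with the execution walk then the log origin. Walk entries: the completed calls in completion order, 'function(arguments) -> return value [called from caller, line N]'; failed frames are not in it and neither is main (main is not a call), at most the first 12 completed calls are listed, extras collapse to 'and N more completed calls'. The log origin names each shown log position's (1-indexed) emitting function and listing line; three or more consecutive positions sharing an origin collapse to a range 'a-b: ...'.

Answer: the defect is in probe_limits at line 30.
Core observation: The earliest visible damage is log position 12 — 'count_flags called with 2, 2' rather than the intended 'count_flags called with 2, -10'.
Call chain: main.
First divergence: position 12 — the shown line 'count_flags called with 2, 2' should read 'count_flags called with 2, -10'.
Intended log window:
  10: combined inputs 2 / 12
  11: probe_limits called with 2, 12
  12: count_flags called with 2, -10
  13: checkpoint: -8
Execution walk:
  audit_lot([8, 3, 3, 4]) -> 2  [called from main, line 36]
  collect_span([8, 3, 3, 4], 3) -> 12  [called from main, line 37]
  count_flags(2, 2) -> 0  [called from probe_limits, line 30]
  probe_limits(2, 12) -> 0  [called from main, line 39]
Log origins:
  1 — main, line 35
  2 — audit_lot, line 2
  3 — audit_lot, line 7
  4 — collect_span, line 11
  5-8 — collect_span, line 16
  9 — collect_span, line 17
  10 — main, line 38
  11 — probe_limits, line 27
  12 — count_flags, line 21
  13 — main, line 40
A correct fix: line 30: replace `count_flags(mark, mark)` with `count_flags(mark, top)`.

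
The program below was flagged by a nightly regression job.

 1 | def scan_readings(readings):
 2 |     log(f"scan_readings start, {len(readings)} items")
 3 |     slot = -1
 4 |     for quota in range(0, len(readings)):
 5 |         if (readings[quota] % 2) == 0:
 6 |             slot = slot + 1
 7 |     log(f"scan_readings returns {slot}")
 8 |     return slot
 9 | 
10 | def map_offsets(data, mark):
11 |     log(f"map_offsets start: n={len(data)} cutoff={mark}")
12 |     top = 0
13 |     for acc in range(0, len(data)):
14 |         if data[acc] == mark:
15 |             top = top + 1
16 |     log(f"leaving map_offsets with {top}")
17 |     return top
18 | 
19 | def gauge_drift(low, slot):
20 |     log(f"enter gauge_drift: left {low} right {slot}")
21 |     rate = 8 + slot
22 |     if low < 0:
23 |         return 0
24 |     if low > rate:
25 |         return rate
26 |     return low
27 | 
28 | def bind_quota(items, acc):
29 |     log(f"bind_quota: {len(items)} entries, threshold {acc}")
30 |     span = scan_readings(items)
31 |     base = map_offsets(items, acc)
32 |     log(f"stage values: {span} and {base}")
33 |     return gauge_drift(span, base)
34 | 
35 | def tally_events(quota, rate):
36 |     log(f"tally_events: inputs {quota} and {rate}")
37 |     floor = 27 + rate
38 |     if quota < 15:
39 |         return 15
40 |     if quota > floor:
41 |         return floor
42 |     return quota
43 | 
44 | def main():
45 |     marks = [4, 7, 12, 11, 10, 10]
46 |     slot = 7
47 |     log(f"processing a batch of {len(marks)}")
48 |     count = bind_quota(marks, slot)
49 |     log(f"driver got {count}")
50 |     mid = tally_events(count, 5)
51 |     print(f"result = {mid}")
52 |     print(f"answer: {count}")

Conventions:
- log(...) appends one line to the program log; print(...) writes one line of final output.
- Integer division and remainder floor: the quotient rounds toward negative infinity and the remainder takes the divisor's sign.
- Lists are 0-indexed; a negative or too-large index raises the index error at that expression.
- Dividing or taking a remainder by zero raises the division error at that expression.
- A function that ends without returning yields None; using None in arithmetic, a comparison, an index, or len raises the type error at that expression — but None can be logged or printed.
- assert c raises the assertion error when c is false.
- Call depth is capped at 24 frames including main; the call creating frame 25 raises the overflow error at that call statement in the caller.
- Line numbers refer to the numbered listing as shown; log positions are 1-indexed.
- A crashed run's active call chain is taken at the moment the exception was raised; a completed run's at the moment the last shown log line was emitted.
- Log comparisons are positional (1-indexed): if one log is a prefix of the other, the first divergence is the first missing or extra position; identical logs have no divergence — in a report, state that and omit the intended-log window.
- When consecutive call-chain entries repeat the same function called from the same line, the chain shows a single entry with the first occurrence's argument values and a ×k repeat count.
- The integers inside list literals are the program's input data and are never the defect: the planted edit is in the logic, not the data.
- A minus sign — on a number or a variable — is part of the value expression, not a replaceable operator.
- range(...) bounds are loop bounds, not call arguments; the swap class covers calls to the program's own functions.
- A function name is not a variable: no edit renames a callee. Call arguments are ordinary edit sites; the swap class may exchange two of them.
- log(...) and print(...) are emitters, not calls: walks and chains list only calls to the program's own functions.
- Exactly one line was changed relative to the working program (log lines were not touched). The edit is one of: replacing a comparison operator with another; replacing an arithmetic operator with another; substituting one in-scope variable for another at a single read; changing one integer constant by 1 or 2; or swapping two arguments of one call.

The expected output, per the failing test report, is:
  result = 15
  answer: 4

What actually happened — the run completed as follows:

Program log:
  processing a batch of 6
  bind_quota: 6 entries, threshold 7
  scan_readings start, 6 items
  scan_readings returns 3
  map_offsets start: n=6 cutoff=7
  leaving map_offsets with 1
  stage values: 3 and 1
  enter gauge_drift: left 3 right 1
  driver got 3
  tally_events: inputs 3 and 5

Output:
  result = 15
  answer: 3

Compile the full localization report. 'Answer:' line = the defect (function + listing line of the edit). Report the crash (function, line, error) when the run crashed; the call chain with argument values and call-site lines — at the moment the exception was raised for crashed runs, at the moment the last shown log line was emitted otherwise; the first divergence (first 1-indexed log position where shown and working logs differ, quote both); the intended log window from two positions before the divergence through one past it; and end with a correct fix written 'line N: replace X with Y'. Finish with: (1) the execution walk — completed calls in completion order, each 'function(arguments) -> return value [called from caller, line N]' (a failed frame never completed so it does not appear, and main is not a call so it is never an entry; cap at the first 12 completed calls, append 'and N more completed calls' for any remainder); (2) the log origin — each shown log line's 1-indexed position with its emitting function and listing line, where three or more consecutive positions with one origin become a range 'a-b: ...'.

Answer: the defect is in scan_readings at line 3.
Core observation: At log position 4 the runs split — shown 'scan_readings returns 3', but the working version logs 'scan_readings returns 4'.
Call chain: main -> tally_events(3, 5) (called at line 50).
First divergence: position 4 — shown 'scan_readings returns 3', intended 'scan_readings returns 4'.
Intended log window:
  2: bind_quota: 6 entries, threshold 7
  3: scan_readings start, 6 items
  4: scan_readings returns 4
  5: map_offsets start: n=6 cutoff=7
Execution walk:
  scan_readings([4, 7, 12, 11, 10, 10]) -> 3  [called from bind_quota, line 30]
  map_offsets([4, 7, 12, 11, 10, 10], 7) -> 1  [called from bind_quota, line 31]
  gauge_drift(3, 1) -> 3  [called from bind_quota, line 33]
  bind_quota([4, 7, 12, 11, 10, 10], 7) -> 3  [called from main, line 48]
  tally_events(3, 5) -> 15  [called from main, line 50]
Log origins:
  1: logged in main at line 47
  2: logged in bind_quota at line 29
  3: logged in scan_readings at line 2
  4: logged in scan_readings at line 7
  5: logged in map_offsets at line 11
  6: logged in map_offsets at line 16
  7: logged in bind_quota at line 32
  8: logged in gauge_drift at line 20
  9: logged in main at line 49
  10: logged in tally_events at line 36
A correct fix: line 3: replace `-1` with `0`.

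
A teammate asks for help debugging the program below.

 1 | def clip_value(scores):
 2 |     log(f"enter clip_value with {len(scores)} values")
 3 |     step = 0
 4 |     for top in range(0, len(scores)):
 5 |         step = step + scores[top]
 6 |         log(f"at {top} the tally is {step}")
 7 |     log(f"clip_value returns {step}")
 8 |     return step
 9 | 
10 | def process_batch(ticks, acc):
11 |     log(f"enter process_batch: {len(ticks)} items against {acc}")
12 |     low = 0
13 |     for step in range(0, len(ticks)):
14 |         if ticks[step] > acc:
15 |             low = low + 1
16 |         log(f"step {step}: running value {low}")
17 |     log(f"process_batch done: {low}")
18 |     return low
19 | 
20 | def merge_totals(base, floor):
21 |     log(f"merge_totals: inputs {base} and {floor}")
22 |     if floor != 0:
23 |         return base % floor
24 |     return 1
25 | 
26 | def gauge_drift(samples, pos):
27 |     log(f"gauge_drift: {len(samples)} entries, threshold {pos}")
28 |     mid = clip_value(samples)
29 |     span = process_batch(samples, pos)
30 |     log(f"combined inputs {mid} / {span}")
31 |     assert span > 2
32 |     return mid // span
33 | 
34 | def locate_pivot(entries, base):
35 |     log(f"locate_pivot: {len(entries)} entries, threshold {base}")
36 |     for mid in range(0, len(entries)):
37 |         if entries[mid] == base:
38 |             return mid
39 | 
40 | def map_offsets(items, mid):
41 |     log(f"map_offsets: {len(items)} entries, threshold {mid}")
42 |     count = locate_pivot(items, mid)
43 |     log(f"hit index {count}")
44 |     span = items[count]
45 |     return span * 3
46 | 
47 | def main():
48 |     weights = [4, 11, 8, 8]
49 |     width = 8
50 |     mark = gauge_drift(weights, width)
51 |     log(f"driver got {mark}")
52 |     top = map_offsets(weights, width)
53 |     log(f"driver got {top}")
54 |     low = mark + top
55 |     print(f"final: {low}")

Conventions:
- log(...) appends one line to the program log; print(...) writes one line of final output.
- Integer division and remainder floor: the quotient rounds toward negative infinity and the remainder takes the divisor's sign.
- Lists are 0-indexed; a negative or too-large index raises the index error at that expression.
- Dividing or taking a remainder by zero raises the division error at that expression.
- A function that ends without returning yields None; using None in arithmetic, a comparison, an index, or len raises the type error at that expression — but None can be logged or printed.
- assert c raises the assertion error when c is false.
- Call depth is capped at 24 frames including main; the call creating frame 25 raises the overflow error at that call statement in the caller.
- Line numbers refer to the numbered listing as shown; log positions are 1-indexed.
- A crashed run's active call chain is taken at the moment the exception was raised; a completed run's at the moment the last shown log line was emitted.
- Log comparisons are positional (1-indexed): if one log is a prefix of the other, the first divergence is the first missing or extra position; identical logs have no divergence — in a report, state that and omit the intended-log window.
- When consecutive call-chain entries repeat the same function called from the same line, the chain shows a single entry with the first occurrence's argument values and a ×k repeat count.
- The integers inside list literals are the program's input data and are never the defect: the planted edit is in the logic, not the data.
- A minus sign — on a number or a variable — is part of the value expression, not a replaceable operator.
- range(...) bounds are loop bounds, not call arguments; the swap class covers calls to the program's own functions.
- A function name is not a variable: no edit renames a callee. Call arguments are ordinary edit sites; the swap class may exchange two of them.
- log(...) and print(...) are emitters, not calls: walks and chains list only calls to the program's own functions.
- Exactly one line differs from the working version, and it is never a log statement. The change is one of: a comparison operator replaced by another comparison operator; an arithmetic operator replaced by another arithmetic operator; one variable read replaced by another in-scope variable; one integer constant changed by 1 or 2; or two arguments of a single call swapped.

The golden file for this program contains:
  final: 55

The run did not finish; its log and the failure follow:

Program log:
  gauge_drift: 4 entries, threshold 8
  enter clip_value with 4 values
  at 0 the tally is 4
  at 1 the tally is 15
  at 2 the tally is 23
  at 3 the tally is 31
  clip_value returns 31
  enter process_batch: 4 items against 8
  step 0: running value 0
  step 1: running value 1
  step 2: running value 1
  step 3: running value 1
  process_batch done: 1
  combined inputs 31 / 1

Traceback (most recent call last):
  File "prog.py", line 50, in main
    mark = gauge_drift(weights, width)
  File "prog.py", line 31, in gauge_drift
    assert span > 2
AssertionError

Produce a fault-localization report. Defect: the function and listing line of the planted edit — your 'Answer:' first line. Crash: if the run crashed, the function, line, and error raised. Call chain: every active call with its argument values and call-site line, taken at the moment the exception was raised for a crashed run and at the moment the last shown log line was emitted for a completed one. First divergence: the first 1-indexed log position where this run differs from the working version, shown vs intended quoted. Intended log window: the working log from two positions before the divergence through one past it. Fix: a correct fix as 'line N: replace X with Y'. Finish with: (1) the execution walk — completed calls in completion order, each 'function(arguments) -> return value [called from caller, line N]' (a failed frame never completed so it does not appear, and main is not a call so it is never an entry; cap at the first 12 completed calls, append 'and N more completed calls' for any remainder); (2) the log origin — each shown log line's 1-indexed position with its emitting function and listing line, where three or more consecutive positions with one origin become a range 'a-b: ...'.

Answer: the defect is in gauge_drift at line 31.
Key observation: Only 14 log lines were emitted before the run died; the intended continuation was 'driver got 31'.
Crash: gauge_drift, line 31, AssertionError.
Call chain: main -> gauge_drift([4, 11, 8, 8], 8) (called at line 50).
First divergence: position 15 — after 14 matching lines the faulty run goes silent; intended next line 'driver got 31'.
Intended log window:
  13: process_batch done: 1
  14: combined inputs 31 / 1
  15: driver got 31
  16: map_offsets: 4 entries, threshold 8
Execution walk:
  clip_value([4, 11, 8, 8]) -> 31  [called from gauge_drift, line 28]
  process_batch([4, 11, 8, 8], 8) -> 1  [called from gauge_drift, line 29]
Log line origins:
  1: emitted by gauge_drift (line 27)
  2: emitted by clip_value (line 2)
  3-6: emitted by clip_value (line 6)
  7: emitted by clip_value (line 7)
  8: emitted by process_batch (line 11)
  9-12: emitted by process_batch (line 16)
  13: emitted by process_batch (line 17)
  14: emitted by gauge_drift (line 30)
A correct fix: line 31: replace `2` with `0`.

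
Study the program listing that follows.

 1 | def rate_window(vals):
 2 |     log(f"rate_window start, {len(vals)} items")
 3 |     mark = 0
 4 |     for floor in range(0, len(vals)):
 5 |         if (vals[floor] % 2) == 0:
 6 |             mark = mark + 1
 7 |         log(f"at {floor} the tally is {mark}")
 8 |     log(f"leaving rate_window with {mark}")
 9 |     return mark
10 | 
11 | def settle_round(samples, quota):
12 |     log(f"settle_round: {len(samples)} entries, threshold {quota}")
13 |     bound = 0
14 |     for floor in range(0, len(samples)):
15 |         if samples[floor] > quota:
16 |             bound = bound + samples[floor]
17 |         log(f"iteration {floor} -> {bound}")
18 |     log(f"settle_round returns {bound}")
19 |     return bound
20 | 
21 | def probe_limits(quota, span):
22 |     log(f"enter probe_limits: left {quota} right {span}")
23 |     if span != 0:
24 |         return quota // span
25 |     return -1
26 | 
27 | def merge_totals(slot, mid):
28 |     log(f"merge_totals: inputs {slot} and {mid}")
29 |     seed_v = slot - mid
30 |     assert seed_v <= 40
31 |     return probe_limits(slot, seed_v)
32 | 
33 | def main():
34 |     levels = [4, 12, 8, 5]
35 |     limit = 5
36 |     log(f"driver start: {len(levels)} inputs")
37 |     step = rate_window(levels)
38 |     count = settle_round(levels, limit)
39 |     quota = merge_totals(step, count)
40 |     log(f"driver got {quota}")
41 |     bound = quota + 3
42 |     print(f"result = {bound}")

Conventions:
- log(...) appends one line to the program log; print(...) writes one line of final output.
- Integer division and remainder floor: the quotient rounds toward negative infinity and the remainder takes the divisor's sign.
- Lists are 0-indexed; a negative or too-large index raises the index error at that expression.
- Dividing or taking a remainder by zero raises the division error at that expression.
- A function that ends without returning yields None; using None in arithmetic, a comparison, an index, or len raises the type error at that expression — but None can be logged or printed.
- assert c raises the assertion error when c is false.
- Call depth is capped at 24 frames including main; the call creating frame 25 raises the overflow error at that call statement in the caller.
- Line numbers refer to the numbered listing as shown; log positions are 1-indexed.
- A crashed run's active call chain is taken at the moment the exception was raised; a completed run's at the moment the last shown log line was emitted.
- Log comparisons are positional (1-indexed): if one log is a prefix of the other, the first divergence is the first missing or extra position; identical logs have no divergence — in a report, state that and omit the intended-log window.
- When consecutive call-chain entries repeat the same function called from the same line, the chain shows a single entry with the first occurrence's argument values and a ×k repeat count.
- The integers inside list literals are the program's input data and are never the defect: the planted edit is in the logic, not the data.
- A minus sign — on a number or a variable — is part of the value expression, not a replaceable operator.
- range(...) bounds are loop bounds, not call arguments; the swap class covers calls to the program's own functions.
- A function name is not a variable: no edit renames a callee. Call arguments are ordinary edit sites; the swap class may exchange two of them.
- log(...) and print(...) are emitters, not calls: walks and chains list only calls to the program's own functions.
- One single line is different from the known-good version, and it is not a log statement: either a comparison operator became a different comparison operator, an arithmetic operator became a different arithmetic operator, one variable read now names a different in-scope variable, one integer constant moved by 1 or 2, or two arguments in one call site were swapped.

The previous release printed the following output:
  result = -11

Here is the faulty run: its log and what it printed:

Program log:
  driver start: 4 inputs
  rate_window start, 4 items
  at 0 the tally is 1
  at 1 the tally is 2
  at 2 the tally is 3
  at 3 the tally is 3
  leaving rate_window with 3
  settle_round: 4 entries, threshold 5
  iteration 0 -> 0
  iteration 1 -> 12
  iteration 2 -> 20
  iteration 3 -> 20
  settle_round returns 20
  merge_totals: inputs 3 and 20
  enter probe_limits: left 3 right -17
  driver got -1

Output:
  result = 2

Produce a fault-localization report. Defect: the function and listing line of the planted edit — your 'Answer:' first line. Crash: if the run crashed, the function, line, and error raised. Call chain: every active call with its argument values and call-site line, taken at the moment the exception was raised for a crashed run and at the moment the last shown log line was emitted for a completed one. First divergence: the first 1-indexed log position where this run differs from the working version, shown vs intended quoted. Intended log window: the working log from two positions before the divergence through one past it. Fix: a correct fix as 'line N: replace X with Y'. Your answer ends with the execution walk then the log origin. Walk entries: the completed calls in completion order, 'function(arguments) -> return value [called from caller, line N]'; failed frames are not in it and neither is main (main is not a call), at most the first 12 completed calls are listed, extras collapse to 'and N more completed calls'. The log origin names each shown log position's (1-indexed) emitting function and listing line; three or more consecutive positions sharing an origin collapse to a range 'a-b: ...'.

Answer: the defect is in probe_limits at line 24.
Core observation: The log first diverges at position 16: the faulty run prints 'driver got -1' where the working version prints 'driver got -14'.
Call chain: main.
First divergence: position 16 — shown 'driver got -1', intended 'driver got -14'.
Intended log window:
  14: merge_totals: inputs 3 and 20
  15: enter probe_limits: left 3 right -17
  16: driver got -14
Execution walk:
  rate_window([4, 12, 8, 5]) -> 3  [called from main, line 37]
  settle_round([4, 12, 8, 5], 5) -> 20  [called from main, line 38]
  probe_limits(3, -17) -> -1  [called from merge_totals, line 31]
  merge_totals(3, 20) -> -1  [called from main, line 39]
Origin of each log line:
  1: emitted by main (line 36)
  2: emitted by rate_window (line 2)
  3-6: emitted by rate_window (line 7)
  7: emitted by rate_window (line 8)
  8: emitted by settle_round (line 12)
  9-12: emitted by settle_round (line 17)
  13: emitted by settle_round (line 18)
  14: emitted by merge_totals (line 28)
  15: emitted by probe_limits (line 22)
  16: emitted by main (line 40)
A correct fix: line 24: replace `//` with `%`.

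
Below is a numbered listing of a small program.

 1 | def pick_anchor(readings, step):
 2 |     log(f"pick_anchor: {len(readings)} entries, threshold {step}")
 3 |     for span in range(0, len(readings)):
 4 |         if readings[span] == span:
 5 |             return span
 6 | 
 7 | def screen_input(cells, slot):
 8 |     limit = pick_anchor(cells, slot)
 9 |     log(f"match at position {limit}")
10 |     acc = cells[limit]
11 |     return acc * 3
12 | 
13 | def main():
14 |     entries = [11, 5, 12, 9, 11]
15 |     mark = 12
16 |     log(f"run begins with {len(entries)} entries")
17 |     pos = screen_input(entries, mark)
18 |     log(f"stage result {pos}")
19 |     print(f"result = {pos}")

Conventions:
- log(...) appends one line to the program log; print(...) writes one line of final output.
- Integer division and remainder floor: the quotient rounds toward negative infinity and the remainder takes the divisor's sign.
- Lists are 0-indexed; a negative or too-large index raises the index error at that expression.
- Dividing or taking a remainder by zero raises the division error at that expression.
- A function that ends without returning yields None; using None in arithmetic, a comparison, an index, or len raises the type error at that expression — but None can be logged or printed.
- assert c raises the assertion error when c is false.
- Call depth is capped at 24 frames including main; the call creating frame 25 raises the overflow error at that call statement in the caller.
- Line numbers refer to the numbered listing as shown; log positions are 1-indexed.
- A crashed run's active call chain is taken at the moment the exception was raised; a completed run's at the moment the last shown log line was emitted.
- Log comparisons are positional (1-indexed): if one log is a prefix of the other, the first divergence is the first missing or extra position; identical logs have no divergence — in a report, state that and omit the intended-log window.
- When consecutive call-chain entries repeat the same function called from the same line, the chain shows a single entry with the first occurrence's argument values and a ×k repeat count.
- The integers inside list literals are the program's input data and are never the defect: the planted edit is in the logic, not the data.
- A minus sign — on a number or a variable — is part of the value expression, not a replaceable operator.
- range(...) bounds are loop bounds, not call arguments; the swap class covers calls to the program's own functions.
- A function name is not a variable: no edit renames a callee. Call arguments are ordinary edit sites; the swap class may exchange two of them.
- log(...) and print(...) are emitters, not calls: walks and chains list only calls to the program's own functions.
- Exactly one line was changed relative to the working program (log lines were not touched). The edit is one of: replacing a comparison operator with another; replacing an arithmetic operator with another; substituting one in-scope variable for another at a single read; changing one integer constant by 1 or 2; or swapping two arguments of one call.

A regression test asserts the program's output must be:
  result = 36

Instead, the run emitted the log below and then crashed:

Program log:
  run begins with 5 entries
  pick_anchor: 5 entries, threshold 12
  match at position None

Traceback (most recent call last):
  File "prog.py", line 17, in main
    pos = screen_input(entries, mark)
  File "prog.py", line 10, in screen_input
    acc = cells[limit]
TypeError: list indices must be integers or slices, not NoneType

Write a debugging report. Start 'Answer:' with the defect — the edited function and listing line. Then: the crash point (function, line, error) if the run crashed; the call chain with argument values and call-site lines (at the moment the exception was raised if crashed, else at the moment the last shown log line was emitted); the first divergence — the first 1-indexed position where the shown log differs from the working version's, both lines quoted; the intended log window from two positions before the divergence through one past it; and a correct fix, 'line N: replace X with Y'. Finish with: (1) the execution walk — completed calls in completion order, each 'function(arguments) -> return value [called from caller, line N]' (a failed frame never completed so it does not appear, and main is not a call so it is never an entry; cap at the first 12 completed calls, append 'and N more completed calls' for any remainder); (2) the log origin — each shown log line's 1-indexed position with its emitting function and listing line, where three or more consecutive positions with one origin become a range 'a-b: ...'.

Answer: the defect is in pick_anchor at line 4.
Key observation: Position 3 is the first bad log line: 'match at position None' should read 'match at position 2'.
Crash: screen_input, line 10, TypeError.
Call chain: main -> screen_input([11, 5, 12, 9, 11], 12) (called at line 17).
First divergence: position 3 — shown 'match at position None', intended 'match at position 2'.
Intended log window:
  1: run begins with 5 entries
  2: pick_anchor: 5 entries, threshold 12
  3: match at position 2
  4: stage result 36
Execution walk:
  pick_anchor([11, 5, 12, 9, 11], 12) -> None  [called from screen_input, line 8]
Log origin:
  1 — main, line 16
  2 — pick_anchor, line 2
  3 — screen_input, line 9
A correct fix: line 4: replace `readings[span] == span` with `readings[span] == step`.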